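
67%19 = 10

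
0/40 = 0 = 0.00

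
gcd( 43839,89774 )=1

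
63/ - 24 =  - 3+3/8 = - 2.62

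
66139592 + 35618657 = 101758249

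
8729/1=8729 = 8729.00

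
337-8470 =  - 8133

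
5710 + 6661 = 12371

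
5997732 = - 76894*( - 78 )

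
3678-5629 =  - 1951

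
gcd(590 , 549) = 1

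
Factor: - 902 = - 2^1*11^1*41^1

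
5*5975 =29875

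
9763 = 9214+549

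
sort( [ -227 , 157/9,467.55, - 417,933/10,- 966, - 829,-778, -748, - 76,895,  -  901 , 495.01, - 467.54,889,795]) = [  -  966, -901 , -829, - 778,  -  748, - 467.54,  -  417 , - 227, - 76 , 157/9,933/10,467.55,495.01,795, 889,895 ] 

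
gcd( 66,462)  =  66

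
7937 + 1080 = 9017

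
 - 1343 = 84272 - 85615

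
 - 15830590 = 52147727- 67978317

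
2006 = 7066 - 5060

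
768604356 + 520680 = 769125036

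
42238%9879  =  2722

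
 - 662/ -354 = 331/177 = 1.87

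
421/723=421/723 = 0.58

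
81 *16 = 1296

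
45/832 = 45/832 = 0.05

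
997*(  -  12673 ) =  - 12634981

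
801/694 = 801/694 = 1.15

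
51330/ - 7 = -51330/7 = -7332.86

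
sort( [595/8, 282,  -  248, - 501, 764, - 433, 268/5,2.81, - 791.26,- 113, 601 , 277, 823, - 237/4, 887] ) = [ - 791.26 , -501, - 433, - 248, - 113, - 237/4, 2.81,  268/5 , 595/8 , 277, 282, 601, 764,823, 887 ]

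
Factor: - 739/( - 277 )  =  277^( - 1 )*739^1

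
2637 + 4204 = 6841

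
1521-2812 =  - 1291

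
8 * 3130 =25040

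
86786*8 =694288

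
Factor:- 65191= -7^1*67^1*139^1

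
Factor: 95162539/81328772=2^( -2 )*7^( - 1)*2904599^( - 1)*95162539^1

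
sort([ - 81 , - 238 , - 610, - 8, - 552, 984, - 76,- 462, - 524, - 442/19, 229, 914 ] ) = [- 610, - 552, - 524, - 462, - 238,-81, - 76, - 442/19, - 8, 229, 914,  984 ] 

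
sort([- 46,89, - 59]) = [ - 59 , - 46,89 ]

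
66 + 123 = 189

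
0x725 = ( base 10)1829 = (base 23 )3AC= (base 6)12245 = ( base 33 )1ME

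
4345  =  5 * 869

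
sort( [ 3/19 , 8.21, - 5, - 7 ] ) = [ - 7, - 5, 3/19,8.21] 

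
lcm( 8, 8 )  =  8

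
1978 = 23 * 86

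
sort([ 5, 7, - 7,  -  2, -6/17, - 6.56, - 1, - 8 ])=[ - 8, - 7, - 6.56, - 2,-1, - 6/17, 5 , 7] 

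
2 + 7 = 9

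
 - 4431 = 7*( - 633 ) 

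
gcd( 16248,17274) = 6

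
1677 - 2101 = -424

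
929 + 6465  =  7394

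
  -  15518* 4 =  - 62072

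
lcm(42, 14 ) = 42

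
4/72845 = 4/72845 = 0.00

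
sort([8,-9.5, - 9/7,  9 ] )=[ - 9.5, - 9/7,8,9]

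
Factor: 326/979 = 2^1*11^( - 1)*89^ (-1 ) * 163^1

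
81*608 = 49248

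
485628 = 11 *44148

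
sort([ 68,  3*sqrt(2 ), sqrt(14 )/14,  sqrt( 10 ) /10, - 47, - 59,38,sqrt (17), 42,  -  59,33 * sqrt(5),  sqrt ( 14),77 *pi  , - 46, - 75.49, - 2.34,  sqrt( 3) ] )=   [-75.49, - 59, - 59, - 47,- 46, - 2.34,  sqrt(14 )/14, sqrt( 10 )/10, sqrt( 3), sqrt(14), sqrt( 17), 3*sqrt( 2),  38,  42,68, 33*sqrt( 5),77*pi ]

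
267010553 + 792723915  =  1059734468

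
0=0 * 9065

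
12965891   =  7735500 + 5230391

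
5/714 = 5/714 = 0.01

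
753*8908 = 6707724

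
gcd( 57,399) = 57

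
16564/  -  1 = -16564/1 = - 16564.00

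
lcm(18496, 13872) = 55488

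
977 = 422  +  555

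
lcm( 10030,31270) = 531590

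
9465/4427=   2+611/4427 = 2.14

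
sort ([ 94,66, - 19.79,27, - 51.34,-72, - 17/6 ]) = [ - 72,  -  51.34 , - 19.79, - 17/6,  27,66,94]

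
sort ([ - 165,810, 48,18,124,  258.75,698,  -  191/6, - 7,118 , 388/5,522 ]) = [ - 165, - 191/6, -7,18,48,388/5, 118, 124 , 258.75,522,698,810 ]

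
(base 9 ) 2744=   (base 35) 1o0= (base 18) 66d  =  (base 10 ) 2065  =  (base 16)811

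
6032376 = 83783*72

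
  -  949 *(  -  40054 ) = 38011246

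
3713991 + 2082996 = 5796987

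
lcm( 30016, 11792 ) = 330176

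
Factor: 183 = 3^1 * 61^1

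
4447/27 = 4447/27 = 164.70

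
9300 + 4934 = 14234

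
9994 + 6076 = 16070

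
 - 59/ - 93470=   59/93470 = 0.00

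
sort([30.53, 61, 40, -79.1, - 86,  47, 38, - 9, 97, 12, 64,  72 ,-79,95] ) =[ - 86,  -  79.1, - 79, - 9,12 , 30.53, 38,40, 47, 61, 64,72, 95,97]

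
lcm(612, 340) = 3060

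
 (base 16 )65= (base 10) 101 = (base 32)35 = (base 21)4H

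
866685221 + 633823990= 1500509211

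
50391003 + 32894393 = 83285396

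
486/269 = 1+217/269  =  1.81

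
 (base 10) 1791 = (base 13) a7a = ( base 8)3377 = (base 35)1g6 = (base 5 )24131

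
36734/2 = 18367 = 18367.00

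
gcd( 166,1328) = 166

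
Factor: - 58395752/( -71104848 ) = 7299469/8888106 = 2^( -1) * 3^ (- 1 )*641^( - 1)*  2311^(-1)*7299469^1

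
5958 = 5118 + 840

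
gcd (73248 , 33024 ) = 96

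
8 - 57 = -49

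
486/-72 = -7 + 1/4  =  - 6.75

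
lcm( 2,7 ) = 14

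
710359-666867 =43492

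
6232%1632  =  1336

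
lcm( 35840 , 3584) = 35840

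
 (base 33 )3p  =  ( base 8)174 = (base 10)124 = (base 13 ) 97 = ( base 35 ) 3J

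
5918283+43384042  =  49302325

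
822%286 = 250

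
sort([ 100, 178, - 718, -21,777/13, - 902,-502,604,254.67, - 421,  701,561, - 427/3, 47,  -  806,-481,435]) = [ - 902, - 806, - 718,-502, - 481,-421,  -  427/3,-21,47,777/13,100, 178,  254.67,435,  561,604,701 ]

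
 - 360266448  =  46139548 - 406405996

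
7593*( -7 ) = -53151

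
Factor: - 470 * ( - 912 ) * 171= 2^5*3^3*5^1 *19^2 * 47^1= 73297440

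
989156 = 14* 70654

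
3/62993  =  3/62993  =  0.00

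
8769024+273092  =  9042116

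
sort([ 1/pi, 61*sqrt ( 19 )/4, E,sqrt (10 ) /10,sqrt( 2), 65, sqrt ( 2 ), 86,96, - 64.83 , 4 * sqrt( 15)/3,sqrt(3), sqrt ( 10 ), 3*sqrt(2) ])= [ - 64.83,sqrt(10)/10,1/pi,sqrt(2), sqrt(2 ), sqrt( 3 ) , E, sqrt (10), 3*sqrt(2),4*sqrt(15)/3,65 , 61*sqrt( 19)/4, 86,96 ]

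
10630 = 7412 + 3218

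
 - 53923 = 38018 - 91941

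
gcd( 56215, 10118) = 1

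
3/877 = 3/877 = 0.00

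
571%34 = 27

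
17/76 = 17/76 = 0.22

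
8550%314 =72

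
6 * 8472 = 50832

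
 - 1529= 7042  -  8571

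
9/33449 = 9/33449  =  0.00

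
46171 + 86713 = 132884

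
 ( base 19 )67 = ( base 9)144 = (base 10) 121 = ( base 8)171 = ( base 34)3J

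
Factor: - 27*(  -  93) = 3^4*31^1 = 2511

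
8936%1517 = 1351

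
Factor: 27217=17^1*1601^1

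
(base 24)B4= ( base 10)268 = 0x10C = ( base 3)100221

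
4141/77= 53 + 60/77 = 53.78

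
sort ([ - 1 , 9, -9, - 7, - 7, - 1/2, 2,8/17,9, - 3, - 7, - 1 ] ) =[- 9,-7, - 7, - 7,-3,-1, - 1,  -  1/2, 8/17, 2,9, 9]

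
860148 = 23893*36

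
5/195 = 1/39  =  0.03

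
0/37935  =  0 = 0.00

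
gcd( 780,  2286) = 6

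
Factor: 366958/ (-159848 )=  -183479/79924 = - 2^ (  -  2)*13^ ( - 1 )*29^( - 1)*53^ ( - 1 )*183479^1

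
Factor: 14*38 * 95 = 2^2*5^1*7^1*19^2 =50540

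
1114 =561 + 553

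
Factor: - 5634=- 2^1*  3^2*313^1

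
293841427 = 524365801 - 230524374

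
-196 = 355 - 551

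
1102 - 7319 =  - 6217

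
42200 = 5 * 8440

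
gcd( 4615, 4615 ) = 4615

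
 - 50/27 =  - 50/27 = - 1.85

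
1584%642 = 300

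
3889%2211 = 1678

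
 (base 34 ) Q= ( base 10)26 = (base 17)19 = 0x1A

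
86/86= 1 = 1.00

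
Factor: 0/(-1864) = 0 = 0^1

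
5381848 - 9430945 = -4049097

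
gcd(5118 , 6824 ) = 1706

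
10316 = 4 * 2579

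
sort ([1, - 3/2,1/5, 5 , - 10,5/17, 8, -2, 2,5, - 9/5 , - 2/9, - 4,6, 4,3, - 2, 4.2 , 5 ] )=[ - 10,  -  4, - 2, - 2, - 9/5, - 3/2, - 2/9, 1/5, 5/17,1,2, 3, 4 , 4.2,  5, 5 , 5,6, 8 ]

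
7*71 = 497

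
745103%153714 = 130247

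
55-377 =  - 322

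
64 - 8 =56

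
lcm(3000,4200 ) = 21000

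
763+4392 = 5155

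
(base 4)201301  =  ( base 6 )14001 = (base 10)2161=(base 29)2gf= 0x871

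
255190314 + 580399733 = 835590047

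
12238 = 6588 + 5650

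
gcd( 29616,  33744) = 48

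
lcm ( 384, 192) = 384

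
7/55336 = 7/55336 = 0.00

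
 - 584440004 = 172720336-757160340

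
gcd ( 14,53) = 1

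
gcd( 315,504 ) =63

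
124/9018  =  62/4509 = 0.01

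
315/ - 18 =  - 18 + 1/2= - 17.50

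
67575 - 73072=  - 5497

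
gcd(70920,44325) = 8865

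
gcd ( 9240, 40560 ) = 120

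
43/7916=43/7916 = 0.01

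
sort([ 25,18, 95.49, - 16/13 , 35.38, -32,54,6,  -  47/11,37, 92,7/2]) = [ - 32, - 47/11,-16/13,7/2, 6,18,25, 35.38,37,  54,92, 95.49] 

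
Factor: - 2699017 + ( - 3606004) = -41^1*61^1*2521^1 = - 6305021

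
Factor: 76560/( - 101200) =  - 87/115 = - 3^1 * 5^ (- 1 )*23^(-1)*29^1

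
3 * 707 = 2121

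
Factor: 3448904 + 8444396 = 2^2*5^2*23^1 *5171^1 = 11893300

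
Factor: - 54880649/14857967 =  - 53^ (-1 )*280339^( -1 )*54880649^1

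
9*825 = 7425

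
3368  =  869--2499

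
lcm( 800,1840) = 18400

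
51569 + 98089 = 149658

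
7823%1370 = 973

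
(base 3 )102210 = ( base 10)318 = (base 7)633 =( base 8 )476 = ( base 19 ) GE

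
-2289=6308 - 8597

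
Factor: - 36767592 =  - 2^3 * 3^2 * 29^1*17609^1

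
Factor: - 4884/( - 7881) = 44/71 = 2^2*11^1*71^( - 1)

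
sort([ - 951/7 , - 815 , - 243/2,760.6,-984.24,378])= [ - 984.24,  -  815, - 951/7, - 243/2,378,  760.6]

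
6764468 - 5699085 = 1065383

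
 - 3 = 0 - 3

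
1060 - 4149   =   - 3089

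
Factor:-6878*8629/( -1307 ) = 2^1*19^1*181^1*1307^(-1)*8629^1 = 59350262/1307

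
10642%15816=10642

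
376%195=181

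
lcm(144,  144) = 144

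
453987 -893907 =-439920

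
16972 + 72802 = 89774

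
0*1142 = 0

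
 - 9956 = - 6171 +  - 3785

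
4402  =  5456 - 1054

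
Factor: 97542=2^1*3^2  *5419^1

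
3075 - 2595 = 480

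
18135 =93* 195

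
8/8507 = 8/8507 = 0.00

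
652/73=652/73 =8.93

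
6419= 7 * 917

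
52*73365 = 3814980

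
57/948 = 19/316 = 0.06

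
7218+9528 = 16746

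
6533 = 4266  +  2267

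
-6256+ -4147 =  - 10403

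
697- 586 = 111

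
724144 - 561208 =162936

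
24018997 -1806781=22212216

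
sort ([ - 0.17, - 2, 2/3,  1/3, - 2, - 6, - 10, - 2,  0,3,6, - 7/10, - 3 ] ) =[ - 10, -6,-3,-2,  -  2,  -  2, - 7/10, - 0.17, 0, 1/3,  2/3,  3, 6]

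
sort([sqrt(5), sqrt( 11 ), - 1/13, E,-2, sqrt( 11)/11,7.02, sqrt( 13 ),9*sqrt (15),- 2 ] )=[ - 2,  -  2, - 1/13, sqrt( 11) /11 , sqrt(5 ),E, sqrt(11 ) , sqrt(13), 7.02, 9*sqrt( 15)] 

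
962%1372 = 962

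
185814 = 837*222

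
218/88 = 2+21/44=2.48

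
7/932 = 7/932= 0.01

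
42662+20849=63511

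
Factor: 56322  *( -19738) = -1111683636 = -2^2 * 3^3*7^1*71^1*139^1 * 149^1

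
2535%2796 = 2535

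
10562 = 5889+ 4673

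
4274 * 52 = 222248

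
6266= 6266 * 1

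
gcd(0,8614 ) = 8614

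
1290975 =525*2459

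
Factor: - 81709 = - 101^1*809^1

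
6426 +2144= 8570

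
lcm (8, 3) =24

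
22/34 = 11/17 = 0.65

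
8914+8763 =17677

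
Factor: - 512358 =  - 2^1*3^1*7^1*11^1*1109^1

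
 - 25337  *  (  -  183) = 4636671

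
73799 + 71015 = 144814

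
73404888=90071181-16666293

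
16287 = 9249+7038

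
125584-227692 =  - 102108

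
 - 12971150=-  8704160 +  - 4266990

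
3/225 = 1/75 = 0.01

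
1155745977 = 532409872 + 623336105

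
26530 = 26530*1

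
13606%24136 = 13606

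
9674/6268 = 1  +  1703/3134 = 1.54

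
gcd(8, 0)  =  8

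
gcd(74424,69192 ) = 24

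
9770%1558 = 422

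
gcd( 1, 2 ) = 1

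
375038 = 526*713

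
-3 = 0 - 3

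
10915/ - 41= - 267+32/41 = - 266.22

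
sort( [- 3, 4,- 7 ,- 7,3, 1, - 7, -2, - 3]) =[- 7 ,  -  7,- 7, -3, - 3, -2, 1,3,  4]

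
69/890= 69/890 = 0.08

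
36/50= 18/25 = 0.72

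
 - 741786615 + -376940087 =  - 1118726702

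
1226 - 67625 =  - 66399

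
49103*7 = 343721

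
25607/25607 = 1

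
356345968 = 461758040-105412072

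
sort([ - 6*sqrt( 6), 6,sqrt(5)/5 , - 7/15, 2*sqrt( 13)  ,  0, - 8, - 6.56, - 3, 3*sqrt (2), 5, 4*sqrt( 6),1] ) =[-6*sqrt(6 ),-8, - 6.56,-3, - 7/15,0,sqrt( 5)/5,1 , 3 *sqrt( 2),5, 6, 2*sqrt(13),  4 * sqrt( 6)] 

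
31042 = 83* 374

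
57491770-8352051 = 49139719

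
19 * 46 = 874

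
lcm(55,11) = 55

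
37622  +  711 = 38333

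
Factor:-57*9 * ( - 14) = 2^1 *3^3*7^1 * 19^1 = 7182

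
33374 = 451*74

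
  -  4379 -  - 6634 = 2255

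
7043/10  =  7043/10 = 704.30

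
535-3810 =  - 3275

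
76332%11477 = 7470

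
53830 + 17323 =71153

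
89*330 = 29370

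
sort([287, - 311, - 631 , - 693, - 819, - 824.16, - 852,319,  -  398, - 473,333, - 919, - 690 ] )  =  [ - 919,-852, - 824.16, - 819, - 693, - 690, - 631, - 473, - 398,-311, 287, 319,333 ]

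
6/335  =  6/335 = 0.02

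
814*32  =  26048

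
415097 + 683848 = 1098945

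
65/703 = 65/703 = 0.09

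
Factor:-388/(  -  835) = 2^2*5^( -1 )*97^1*167^(-1 ) 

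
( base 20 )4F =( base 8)137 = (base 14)6B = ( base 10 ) 95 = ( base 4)1133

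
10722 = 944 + 9778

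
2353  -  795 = 1558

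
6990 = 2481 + 4509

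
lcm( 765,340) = 3060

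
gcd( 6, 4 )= 2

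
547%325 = 222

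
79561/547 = 145+246/547 = 145.45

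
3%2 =1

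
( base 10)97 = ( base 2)1100001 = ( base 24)41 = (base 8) 141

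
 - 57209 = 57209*( - 1 )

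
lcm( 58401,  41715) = 292005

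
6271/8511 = 6271/8511  =  0.74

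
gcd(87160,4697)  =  1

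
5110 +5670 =10780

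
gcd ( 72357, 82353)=3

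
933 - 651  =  282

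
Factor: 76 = 2^2*19^1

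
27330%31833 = 27330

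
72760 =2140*34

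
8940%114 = 48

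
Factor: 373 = 373^1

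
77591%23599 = 6794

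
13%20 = 13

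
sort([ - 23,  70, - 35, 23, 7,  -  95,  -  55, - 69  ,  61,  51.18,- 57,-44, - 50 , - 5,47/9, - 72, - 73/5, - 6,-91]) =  [ -95, -91, - 72 , - 69, - 57, - 55,-50 , -44, - 35, - 23,-73/5,-6 , - 5,47/9, 7, 23 , 51.18,  61,70 ]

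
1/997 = 1/997 =0.00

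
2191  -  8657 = - 6466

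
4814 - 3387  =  1427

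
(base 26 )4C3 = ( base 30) 3aj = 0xBCB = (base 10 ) 3019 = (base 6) 21551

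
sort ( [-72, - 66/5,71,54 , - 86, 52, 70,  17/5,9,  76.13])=[-86,  -  72, - 66/5, 17/5, 9 , 52 , 54,70,71, 76.13 ] 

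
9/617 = 9/617 = 0.01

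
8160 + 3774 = 11934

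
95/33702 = 95/33702 = 0.00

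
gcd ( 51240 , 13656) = 24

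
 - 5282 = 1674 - 6956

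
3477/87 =39 + 28/29 = 39.97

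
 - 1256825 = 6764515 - 8021340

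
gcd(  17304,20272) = 56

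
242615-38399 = 204216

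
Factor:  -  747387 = - 3^4*9227^1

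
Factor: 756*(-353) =- 2^2*3^3*7^1 *353^1 = -266868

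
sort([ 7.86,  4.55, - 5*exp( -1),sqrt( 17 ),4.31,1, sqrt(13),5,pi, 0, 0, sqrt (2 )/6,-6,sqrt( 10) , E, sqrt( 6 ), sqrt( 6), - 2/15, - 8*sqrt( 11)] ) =[- 8*sqrt ( 11) ,  -  6, - 5*exp( - 1), - 2/15, 0, 0, sqrt(2) /6, 1,sqrt ( 6),sqrt(6)  ,  E, pi, sqrt(10), sqrt ( 13 ),sqrt(  17 ), 4.31,  4.55,5 , 7.86 ]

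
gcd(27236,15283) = 1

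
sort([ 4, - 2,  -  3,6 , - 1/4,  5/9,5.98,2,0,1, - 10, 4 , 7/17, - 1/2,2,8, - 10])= [ - 10, - 10, - 3, - 2,  -  1/2, - 1/4,0, 7/17, 5/9,1,2,2,4,4, 5.98, 6, 8 ]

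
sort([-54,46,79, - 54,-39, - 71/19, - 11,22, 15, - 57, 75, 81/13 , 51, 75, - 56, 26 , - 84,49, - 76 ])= [ - 84, - 76, - 57, - 56, - 54, - 54, - 39, - 11, - 71/19,81/13,15,  22, 26,46,  49,51,75,75,79 ]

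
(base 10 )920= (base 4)32120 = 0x398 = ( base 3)1021002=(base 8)1630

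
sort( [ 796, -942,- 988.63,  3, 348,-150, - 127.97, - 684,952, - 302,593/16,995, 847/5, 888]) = [ - 988.63, - 942,-684, - 302, - 150, - 127.97,3,593/16,  847/5,348,796,888,952,995 ]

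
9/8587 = 9/8587= 0.00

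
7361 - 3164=4197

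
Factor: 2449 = 31^1*79^1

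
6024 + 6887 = 12911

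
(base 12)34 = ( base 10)40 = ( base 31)19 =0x28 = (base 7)55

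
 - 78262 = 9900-88162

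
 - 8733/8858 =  - 1+125/8858= -0.99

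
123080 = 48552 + 74528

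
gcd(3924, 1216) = 4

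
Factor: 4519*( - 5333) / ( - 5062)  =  24099827/5062 = 2^ ( - 1) *2531^( -1)*4519^1*5333^1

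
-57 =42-99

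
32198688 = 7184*4482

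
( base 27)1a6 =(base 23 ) 1kg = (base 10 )1005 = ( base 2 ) 1111101101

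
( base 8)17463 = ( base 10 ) 7987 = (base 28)a57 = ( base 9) 11854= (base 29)9EC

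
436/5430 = 218/2715 = 0.08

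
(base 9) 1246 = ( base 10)933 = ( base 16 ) 3a5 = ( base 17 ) 33F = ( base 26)19N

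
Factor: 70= 2^1*5^1*7^1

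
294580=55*5356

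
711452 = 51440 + 660012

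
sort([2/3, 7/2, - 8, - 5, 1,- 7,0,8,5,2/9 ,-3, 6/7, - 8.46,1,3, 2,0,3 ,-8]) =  [ - 8.46,-8, -8, - 7 ,-5,-3,0,0,2/9,2/3,6/7,1, 1,2,3, 3,  7/2, 5, 8 ] 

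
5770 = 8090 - 2320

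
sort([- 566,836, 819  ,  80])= [ - 566, 80,819, 836]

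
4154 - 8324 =-4170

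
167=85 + 82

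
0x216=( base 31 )h7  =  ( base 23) 105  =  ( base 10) 534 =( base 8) 1026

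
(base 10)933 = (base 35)QN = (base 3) 1021120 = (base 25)1c8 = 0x3a5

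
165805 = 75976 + 89829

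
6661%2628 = 1405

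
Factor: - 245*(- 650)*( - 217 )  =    -  34557250 = -2^1*5^3*7^3*13^1*31^1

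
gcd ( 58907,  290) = 1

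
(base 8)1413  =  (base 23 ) 1ak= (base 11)649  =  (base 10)779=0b1100001011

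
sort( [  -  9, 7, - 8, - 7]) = [-9, - 8, - 7, 7]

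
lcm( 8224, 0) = 0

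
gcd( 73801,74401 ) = 1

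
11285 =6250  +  5035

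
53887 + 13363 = 67250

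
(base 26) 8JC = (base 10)5914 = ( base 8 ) 13432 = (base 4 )1130122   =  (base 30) 6h4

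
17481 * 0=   0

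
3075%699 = 279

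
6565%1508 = 533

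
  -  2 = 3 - 5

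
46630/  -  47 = -993+ 41/47 = - 992.13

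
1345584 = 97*13872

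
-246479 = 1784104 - 2030583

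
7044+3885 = 10929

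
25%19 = 6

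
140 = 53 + 87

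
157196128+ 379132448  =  536328576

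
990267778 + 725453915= 1715721693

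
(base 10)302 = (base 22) dg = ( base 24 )CE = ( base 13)1A3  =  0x12E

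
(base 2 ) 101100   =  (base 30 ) 1E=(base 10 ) 44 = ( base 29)1f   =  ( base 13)35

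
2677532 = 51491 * 52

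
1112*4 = 4448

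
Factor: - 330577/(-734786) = 2^( - 1 ) *431^1*479^(-1) = 431/958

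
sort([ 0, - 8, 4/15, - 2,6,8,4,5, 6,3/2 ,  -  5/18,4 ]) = [ - 8,-2,-5/18,0,4/15, 3/2, 4,4, 5,6,6,8]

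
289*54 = 15606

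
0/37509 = 0  =  0.00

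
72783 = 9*8087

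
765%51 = 0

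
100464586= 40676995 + 59787591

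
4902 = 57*86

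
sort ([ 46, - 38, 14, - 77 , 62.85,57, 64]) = [ - 77, - 38, 14,46, 57, 62.85, 64 ] 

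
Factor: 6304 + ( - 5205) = 1099 = 7^1*157^1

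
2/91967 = 2/91967  =  0.00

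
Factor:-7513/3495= - 3^( - 1)*5^(-1)  *11^1 * 233^(-1)*683^1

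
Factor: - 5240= - 2^3 * 5^1*131^1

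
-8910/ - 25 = 1782/5 = 356.40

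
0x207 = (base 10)519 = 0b1000000111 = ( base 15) 249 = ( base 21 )13F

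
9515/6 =9515/6 = 1585.83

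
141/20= 141/20= 7.05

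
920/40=23 = 23.00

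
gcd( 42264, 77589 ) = 9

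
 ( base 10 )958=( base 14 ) 4c6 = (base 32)tu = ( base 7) 2536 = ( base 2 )1110111110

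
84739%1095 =424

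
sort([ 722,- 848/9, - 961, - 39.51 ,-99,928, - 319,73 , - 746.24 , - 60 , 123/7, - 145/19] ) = [ - 961, - 746.24, - 319, - 99 , - 848/9 , - 60, - 39.51, - 145/19, 123/7, 73, 722 , 928]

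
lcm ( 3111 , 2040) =124440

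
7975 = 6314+1661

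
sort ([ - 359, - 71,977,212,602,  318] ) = [  -  359, - 71,212, 318,602,  977 ]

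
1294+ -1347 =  - 53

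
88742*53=4703326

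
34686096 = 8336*4161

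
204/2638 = 102/1319 = 0.08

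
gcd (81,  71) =1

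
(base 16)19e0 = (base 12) 3A00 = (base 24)BC0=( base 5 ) 202444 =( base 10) 6624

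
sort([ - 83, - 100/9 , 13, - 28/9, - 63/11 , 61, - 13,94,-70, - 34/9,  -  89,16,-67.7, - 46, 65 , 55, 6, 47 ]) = [ - 89,  -  83,  -  70, - 67.7 , - 46, - 13,-100/9, - 63/11, - 34/9, - 28/9,6, 13,16,47, 55,61 , 65,94]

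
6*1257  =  7542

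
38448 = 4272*9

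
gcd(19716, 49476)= 372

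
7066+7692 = 14758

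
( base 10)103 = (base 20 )53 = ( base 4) 1213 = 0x67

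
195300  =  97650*2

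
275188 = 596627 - 321439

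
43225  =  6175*7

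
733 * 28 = 20524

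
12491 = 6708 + 5783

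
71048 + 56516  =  127564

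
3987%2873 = 1114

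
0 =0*8853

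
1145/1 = 1145 = 1145.00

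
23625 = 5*4725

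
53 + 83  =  136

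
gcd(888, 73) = 1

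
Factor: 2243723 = 2243723^1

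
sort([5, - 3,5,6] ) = [ - 3,  5 , 5,6]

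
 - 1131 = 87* ( - 13 )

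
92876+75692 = 168568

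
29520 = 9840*3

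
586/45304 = 293/22652 = 0.01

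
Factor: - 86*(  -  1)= 86  =  2^1*43^1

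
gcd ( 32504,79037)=1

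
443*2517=1115031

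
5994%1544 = 1362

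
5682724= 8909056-3226332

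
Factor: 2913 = 3^1 *971^1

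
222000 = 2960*75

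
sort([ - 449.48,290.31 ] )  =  [-449.48, 290.31 ]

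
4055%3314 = 741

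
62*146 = 9052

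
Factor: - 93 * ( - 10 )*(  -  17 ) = -2^1*3^1 * 5^1 *17^1*31^1= - 15810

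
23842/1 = 23842 = 23842.00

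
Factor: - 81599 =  - 7^1*11657^1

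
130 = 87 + 43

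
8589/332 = 8589/332 = 25.87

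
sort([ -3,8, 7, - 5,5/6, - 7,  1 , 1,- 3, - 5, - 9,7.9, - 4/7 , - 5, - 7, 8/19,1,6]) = [ - 9, - 7,- 7 , - 5,  -  5, - 5 , - 3, - 3, - 4/7,8/19,5/6,  1 , 1,  1,6 , 7 , 7.9, 8 ]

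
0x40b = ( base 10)1035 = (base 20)2bf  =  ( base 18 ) 339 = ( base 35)TK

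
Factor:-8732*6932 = -60530224 = - 2^4  *37^1*59^1*1733^1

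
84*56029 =4706436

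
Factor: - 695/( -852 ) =2^(-2 )*3^( - 1)*5^1*71^(-1)*139^1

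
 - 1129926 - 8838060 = - 9967986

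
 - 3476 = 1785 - 5261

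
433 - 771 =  - 338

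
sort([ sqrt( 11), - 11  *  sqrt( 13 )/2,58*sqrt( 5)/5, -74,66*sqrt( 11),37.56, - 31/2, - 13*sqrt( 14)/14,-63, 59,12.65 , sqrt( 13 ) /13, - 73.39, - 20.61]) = [-74, -73.39, - 63,-20.61, - 11*sqrt( 13 ) /2, - 31/2,-13 * sqrt( 14)/14,sqrt( 13 ) /13,sqrt( 11), 12.65,58*sqrt( 5 ) /5,37.56 , 59 , 66*sqrt( 11 )]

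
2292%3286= 2292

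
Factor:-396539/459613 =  - 767/889 =- 7^( - 1)*13^1*59^1*127^(-1)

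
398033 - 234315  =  163718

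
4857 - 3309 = 1548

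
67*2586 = 173262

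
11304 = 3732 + 7572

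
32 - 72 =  - 40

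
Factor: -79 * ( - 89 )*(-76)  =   - 534356 = - 2^2*19^1*79^1*89^1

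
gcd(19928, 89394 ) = 94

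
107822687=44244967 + 63577720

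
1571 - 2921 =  - 1350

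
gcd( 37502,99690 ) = 2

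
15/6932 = 15/6932 = 0.00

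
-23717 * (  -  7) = 166019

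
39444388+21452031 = 60896419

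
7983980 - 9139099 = - 1155119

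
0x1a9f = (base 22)E1H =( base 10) 6815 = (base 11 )5136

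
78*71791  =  5599698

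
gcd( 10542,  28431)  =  3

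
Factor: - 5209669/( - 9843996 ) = 2^(- 2)*3^( - 1 ) * 820333^( - 1)*5209669^1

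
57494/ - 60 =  - 28747/30 = - 958.23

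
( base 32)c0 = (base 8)600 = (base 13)237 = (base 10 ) 384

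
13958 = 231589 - 217631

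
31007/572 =54 + 119/572 = 54.21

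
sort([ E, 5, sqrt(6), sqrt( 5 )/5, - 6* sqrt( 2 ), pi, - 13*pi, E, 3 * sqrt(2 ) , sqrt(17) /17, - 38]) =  [-13 *pi, - 38 ,-6*sqrt(2 ), sqrt(17)/17,  sqrt(5 ) /5,sqrt(6 ),E,E, pi, 3* sqrt(2), 5] 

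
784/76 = 10 + 6/19 = 10.32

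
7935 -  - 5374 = 13309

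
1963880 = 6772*290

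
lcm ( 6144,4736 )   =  227328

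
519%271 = 248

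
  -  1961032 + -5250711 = - 7211743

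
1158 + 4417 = 5575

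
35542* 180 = 6397560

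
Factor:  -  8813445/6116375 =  - 3^1*5^ ( - 2)*167^( - 1)*293^( - 1)*587563^1 = - 1762689/1223275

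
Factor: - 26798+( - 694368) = - 721166 = -2^1*113^1 * 3191^1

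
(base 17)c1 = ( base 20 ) a5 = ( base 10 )205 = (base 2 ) 11001101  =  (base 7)412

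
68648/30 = 34324/15=2288.27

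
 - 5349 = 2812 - 8161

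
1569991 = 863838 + 706153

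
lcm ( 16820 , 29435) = 117740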